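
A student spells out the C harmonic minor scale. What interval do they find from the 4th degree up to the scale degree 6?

The scale runs C D E♭ F G A♭ B.
The 4th degree is F and the degree 6 is A♭.
F up to A♭ is 3 semitones, a half step narrower than a major third, so the interval is minor.

minor third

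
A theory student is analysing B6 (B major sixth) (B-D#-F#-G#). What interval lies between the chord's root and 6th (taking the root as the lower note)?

major sixth

So we need the interval from B up to G#.
From B to G# is 9 semitones, exactly the major sixth.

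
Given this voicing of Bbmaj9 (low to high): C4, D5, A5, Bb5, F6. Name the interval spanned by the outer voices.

The outer voices are C4 and F6.
C up to F spans 18 letter names and 29 semitones — a perfect 18th.

P18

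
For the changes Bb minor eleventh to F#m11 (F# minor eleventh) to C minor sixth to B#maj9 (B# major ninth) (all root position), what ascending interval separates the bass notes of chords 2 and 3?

d5

The roots are F# and C.
5 letter names make it a fifth; at 6 semitones (a half step narrower than perfect) the quality is diminished.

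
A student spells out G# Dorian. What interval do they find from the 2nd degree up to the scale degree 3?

minor second

Spelling G# Dorian: G# A# B C# D# E# F#.
2nd degree = A#; 3rd scale degree = B.
2 letter names make it a second; at 1 semitone (a half step narrower than major) the quality is minor.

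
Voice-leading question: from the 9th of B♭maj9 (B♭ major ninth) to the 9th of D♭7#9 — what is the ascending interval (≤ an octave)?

major third

B♭maj9 (B♭ major ninth) has C as its 9th, and D♭7#9 has E as its 9th.
C up to E spans 3 letter names and 4 semitones — a major third.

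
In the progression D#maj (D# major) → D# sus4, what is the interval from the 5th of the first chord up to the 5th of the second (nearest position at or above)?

perfect 1st

D#maj (D# major) has A# as its 5th, and D# sus4 has A# as its 5th.
A# up to A# spans 1 letter names and 0 semitones — a perfect unison.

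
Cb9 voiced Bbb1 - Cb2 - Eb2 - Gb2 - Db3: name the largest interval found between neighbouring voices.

perfect fifth

Adjacent intervals: Bbb1→Cb2 = major second; Cb2→Eb2 = major third; Eb2→Gb2 = minor third; Gb2→Db3 = perfect fifth.
The largest is Gb2 to Db3, a perfect fifth (7 semitones).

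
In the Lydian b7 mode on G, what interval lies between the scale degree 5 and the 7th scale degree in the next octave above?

minor tenth

The scale runs G A B C# D E F.
The scale degree 5 is D and the 7th degree (up an octave) is F.
D up to F is 15 semitones, a half step narrower than a major tenth, so the interval is minor.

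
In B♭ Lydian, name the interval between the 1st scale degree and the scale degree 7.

M7

B♭ lydian: B♭ C D E F G A.
1st scale degree = B♭; scale degree 7 = A.
From B♭ to A is 11 semitones, exactly the major seventh.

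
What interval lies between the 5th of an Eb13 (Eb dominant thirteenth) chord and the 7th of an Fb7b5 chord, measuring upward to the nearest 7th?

diminished fourth

The 5th of Eb13 (Eb dominant thirteenth) is Bb; the 7th of Fb7b5 is Ebb.
Bb up to Ebb is 4 semitones, a half step narrower than a perfect fourth, so the interval is diminished.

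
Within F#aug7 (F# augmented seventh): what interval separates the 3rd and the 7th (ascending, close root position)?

d5

The chord tones of F#+7 (F# augmented seventh) are F#, A#, C##, E.
3rd = A#; 7th = E.
5 letter names make it a fifth; at 6 semitones (a half step narrower than perfect) the quality is diminished.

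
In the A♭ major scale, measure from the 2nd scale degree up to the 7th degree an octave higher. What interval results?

major 13th

Spelling the A♭ major scale: A♭ B♭ C D♭ E♭ F G.
That puts B♭ below G.
Counting 13 letters and 21 half steps from B♭ gives a major thirteenth.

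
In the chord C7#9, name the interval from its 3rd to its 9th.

M7

Spelling the chord: C–E–G–Bb–D#.
3rd = E; 9th = D#.
Counting 7 letters and 11 half steps from E gives a major seventh.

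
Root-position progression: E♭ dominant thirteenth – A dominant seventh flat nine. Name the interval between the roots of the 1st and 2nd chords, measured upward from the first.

A4

The roots are E♭ and A.
E♭ up to A is 6 semitones, a half step wider than a perfect fourth, so the interval is augmented.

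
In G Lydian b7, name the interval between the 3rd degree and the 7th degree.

The scale runs G A B C# D E F.
The 3rd degree is B and the scale degree 7 is F.
From B to F: 6 semitones over a fifth = diminished.

diminished fifth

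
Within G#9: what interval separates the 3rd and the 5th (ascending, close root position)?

The chord tones of G# dominant ninth are G#, B#, D#, F#, A#.
3rd = B#; 5th = D#.
B# up to D# is 3 semitones, a half step narrower than a major third, so the interval is minor.

m3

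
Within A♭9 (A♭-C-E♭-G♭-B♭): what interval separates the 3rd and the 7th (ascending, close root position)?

diminished fifth

So we need the interval from C up to G♭.
From C to G♭: 6 semitones over a fifth = diminished.
That tritone between 3rd and 7th is what gives the dominant seventh its pull toward resolution.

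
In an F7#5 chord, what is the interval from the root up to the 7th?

The chord tones of F augmented seventh are F–A–C#–Eb.
That puts F below Eb.
F up to Eb is 10 semitones, a half step narrower than a major seventh, so the interval is minor.

minor seventh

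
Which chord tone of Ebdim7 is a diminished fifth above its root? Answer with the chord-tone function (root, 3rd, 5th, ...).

Eb°7: Eb–Gb–Bbb–Dbb.
The root is Eb. A diminished fifth above Eb is Bbb.
Bbb is the chord's 5th.

5th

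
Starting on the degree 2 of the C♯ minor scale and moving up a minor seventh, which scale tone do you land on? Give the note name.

C#

The scale is C♯ D♯ E F♯ G♯ A B.
The degree 2 is D♯; a minor seventh above that is C♯ — scale degree 1.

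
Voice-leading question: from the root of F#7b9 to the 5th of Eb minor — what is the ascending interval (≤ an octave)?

diminished 4th

The root of F#7b9 is F#; the 5th of Eb minor is Bb.
4 letter names make it a fourth; at 4 semitones (a half step narrower than perfect) the quality is diminished.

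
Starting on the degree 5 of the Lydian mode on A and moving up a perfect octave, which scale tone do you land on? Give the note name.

The scale is A B C♯ D♯ E F♯ G♯.
The degree 5 is E; a perfect octave above that is E — scale degree 5.

E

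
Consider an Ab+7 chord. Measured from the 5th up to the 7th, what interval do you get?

diminished 3rd

Ab+7 (Ab augmented seventh): Ab-C-E-Gb.
5th = E; 7th = Gb.
3 letter names make it a third; at 2 semitones (a whole step narrower than major) the quality is diminished.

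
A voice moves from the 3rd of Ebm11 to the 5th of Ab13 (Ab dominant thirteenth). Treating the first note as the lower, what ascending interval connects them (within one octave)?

M6

Ebm11 has Gb as its 3rd, and Ab13 (Ab dominant thirteenth) has Eb as its 5th.
Gb up to Eb spans 6 letter names and 9 semitones — a major sixth.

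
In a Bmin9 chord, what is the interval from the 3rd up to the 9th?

major seventh

Spelling the chord: B D F♯ A C♯.
The 3rd is D and the 9th is C♯.
From D to C♯ is 11 semitones, exactly the major seventh.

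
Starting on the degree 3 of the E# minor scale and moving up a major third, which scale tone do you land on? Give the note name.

The scale is E# F## G# A# B# C# D#.
The degree 3 is G#; a major third above that is B# — scale degree 5.

B#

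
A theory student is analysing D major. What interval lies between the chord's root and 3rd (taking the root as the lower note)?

Spelling the chord: D, F#, A.
Root = D; 3rd = F#.
From D to F# is 4 semitones, exactly the major third.

major third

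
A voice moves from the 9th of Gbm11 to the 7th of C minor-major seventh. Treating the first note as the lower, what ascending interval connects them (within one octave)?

augmented second

Gbm11 has Ab as its 9th, and C minor-major seventh has B as its 7th.
Ab up to B is 3 semitones, a half step wider than a major second, so the interval is augmented.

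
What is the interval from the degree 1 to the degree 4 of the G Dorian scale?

perfect 4th

Spelling the G Dorian scale: G A B♭ C D E F.
That puts G below C.
Counting 4 letters and 5 half steps from G gives a perfect fourth.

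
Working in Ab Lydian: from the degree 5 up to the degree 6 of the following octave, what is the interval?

Spelling Ab Lydian: Ab Bb C D Eb F G.
The degree 5 is Eb and the scale degree 6 (up an octave) is F.
From Eb to F is 14 semitones, exactly the major ninth.

major ninth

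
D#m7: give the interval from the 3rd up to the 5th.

M3

Spelling the chord: D#, F#, A#, C#.
The 3rd is F# and the 5th is A#.
From F# to A# is 4 semitones, exactly the major third.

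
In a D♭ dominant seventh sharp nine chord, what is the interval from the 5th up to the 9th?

augmented fifth

Spelling the chord: D♭, F, A♭, C♭, E.
The 5th is A♭ and the 9th is E.
From A♭ to E: 8 semitones over a fifth = augmented.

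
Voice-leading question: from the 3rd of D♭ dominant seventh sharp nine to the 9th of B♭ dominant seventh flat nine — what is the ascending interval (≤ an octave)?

diminished fifth

The 3rd of D♭ dominant seventh sharp nine is F; the 9th of B♭ dominant seventh flat nine is C♭.
5 letter names make it a fifth; at 6 semitones (a half step narrower than perfect) the quality is diminished.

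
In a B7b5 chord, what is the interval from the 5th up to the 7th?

major third

Spelling the chord: B, D#, F, A.
So we need the interval from F up to A.
From F to A is 4 semitones, exactly the major third.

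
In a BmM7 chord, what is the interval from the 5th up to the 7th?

major third

BmM7 (B minor-major seventh): B, D, F#, A#.
That puts F# below A#.
F# up to A# spans 3 letter names and 4 semitones — a major third.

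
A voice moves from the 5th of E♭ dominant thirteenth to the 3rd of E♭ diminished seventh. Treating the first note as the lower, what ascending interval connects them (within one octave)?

minor sixth

E♭ dominant thirteenth has B♭ as its 5th, and E♭ diminished seventh has G♭ as its 3rd.
B♭ up to G♭ is 8 semitones, a half step narrower than a major sixth, so the interval is minor.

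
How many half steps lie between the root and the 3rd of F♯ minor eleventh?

3

The chord tones of F♯m11 (F♯ minor eleventh) are F♯, A, C♯, E, G♯, B.
F♯ to A is a minor third: 3 semitones.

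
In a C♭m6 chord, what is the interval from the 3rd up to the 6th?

A4

The chord tones of C♭m6 are C♭–E𝄫–G♭–A♭.
So we need the interval from E𝄫 up to A♭.
E𝄫 up to A♭ is 6 semitones, a half step wider than a perfect fourth, so the interval is augmented.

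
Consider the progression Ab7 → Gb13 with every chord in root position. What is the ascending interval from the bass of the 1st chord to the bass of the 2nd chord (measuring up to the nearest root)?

The roots are Ab and Gb.
7 letter names make it a seventh; at 10 semitones (a half step narrower than major) the quality is minor.

m7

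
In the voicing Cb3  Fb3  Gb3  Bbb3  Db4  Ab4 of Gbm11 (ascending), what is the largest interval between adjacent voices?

perfect fifth

Adjacent intervals: Cb3→Fb3 = perfect fourth; Fb3→Gb3 = major second; Gb3→Bbb3 = minor third; Bbb3→Db4 = major third; Db4→Ab4 = perfect fifth.
The largest is Db4 to Ab4, a perfect fifth (7 semitones).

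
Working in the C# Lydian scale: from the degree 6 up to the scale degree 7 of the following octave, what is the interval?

C# lydian: C# D# E# F## G# A# B#.
That puts A# below B#.
A# up to B# spans 9 letter names and 14 semitones — a major ninth.

major 9th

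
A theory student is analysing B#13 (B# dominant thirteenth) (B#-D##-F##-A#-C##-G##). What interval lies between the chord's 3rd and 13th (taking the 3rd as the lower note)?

So we need the interval from D## up to G##.
D## up to G## spans 11 letter names and 17 semitones — a perfect eleventh.

perfect eleventh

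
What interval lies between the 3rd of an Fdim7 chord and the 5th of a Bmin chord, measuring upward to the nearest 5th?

augmented sixth

The 3rd of Fdim7 is A♭; the 5th of Bmin is F♯.
6 letter names make it a sixth; at 10 semitones (a half step wider than major) the quality is augmented.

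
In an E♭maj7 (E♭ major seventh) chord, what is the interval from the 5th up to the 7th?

M3

The chord tones of E♭M7 are E♭-G-B♭-D.
That puts B♭ below D.
From B♭ to D is 4 semitones, exactly the major third.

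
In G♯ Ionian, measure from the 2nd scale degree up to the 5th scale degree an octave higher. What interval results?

perfect eleventh

Spelling G♯ Ionian: G♯ A♯ B♯ C♯ D♯ E♯ F𝄪.
2nd scale degree = A♯; scale degree 5 (up an octave) = D♯.
From A♯ to D♯ is 17 semitones, exactly the perfect eleventh.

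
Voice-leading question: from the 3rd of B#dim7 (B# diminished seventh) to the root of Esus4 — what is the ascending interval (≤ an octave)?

minor second

The 3rd of B#dim7 (B# diminished seventh) is D#; the root of Esus4 is E.
From D# to E: 1 semitone over a second = minor.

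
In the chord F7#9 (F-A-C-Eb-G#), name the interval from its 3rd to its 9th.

major seventh

That puts A below G#.
From A to G# is 11 semitones, exactly the major seventh.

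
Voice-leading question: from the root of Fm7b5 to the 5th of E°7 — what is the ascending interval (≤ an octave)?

perfect fourth

The root of Fm7b5 is F; the 5th of E°7 is Bb.
F up to Bb spans 4 letter names and 5 semitones — a perfect fourth.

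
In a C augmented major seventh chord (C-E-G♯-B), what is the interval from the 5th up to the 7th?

m3

The 5th is G♯ and the 7th is B.
G♯ up to B is 3 semitones, a half step narrower than a major third, so the interval is minor.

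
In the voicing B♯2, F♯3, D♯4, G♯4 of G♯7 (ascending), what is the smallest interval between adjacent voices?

Adjacent intervals: B♯2→F♯3 = diminished fifth; F♯3→D♯4 = major sixth; D♯4→G♯4 = perfect fourth.
The smallest is D♯4 to G♯4, a perfect fourth (5 semitones).

P4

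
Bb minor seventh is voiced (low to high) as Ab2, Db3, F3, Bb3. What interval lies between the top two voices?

perfect fourth

Those voices are F3 and Bb3.
From F to Bb is 5 semitones, exactly the perfect fourth.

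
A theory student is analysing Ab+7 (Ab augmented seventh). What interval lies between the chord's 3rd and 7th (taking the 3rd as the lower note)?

The chord tones of Ab7#5 are Ab–C–E–Gb.
That puts C below Gb.
5 letter names make it a fifth; at 6 semitones (a half step narrower than perfect) the quality is diminished.
This 3–7 tritone is the characteristic tension at the heart of the dominant sound.

diminished fifth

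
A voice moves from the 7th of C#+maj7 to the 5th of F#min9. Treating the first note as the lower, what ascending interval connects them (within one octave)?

C#+maj7 has B# as its 7th, and F#min9 has C# as its 5th.
B# up to C# is 1 semitone, a half step narrower than a major second, so the interval is minor.

minor second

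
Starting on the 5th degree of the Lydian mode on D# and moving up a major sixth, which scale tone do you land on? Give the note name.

The scale is D# E# F## G## A# B# C##.
The 5th degree is A#; a major sixth above that is F## — scale degree 3.

F##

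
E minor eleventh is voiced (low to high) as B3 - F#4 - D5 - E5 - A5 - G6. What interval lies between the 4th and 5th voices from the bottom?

Those voices are E5 and A5.
Counting 4 letters and 5 half steps from E gives a perfect fourth.

perfect fourth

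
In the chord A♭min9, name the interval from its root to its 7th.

minor seventh

A♭min9: A♭ C♭ E♭ G♭ B♭.
So we need the interval from A♭ up to G♭.
From A♭ to G♭: 10 semitones over a seventh = minor.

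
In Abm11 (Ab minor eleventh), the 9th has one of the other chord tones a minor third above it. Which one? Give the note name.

Abm11 (Ab minor eleventh) is spelled Ab–Cb–Eb–Gb–Bb–Db.
The 9th is Bb. A minor third above Bb is Db.
Db is the chord's 11th.

Db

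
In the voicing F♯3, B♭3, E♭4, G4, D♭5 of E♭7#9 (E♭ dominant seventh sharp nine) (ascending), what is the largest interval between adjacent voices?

diminished 5th

Adjacent intervals: F♯3→B♭3 = diminished fourth; B♭3→E♭4 = perfect fourth; E♭4→G4 = major third; G4→D♭5 = diminished fifth.
The largest is G4 to D♭5, a diminished fifth (6 semitones).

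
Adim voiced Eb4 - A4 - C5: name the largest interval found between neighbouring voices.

Adjacent intervals: Eb4→A4 = augmented fourth; A4→C5 = minor third.
The largest is Eb4 to A4, an augmented fourth (6 semitones).

A4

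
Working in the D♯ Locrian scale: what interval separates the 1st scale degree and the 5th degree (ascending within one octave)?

d5

The scale runs D♯ E F♯ G♯ A B C♯.
So we need the interval from D♯ up to A.
5 letter names make it a fifth; at 6 semitones (a half step narrower than perfect) the quality is diminished.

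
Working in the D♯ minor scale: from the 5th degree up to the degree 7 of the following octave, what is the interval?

m10

Spelling the D♯ minor scale: D♯ E♯ F♯ G♯ A♯ B C♯.
So we need the interval from A♯ up to C♯.
10 letter names make it a tenth; at 15 semitones (a half step narrower than major) the quality is minor.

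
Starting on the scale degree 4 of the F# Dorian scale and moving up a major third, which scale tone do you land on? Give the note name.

The scale is F# G# A B C# D# E.
The scale degree 4 is B; a major third above that is D# — scale degree 6.

D#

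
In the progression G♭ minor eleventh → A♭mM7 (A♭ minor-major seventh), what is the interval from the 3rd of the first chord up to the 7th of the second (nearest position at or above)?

augmented sixth

The 3rd of G♭ minor eleventh is B𝄫; the 7th of A♭mM7 (A♭ minor-major seventh) is G.
From B𝄫 to G: 10 semitones over a sixth = augmented.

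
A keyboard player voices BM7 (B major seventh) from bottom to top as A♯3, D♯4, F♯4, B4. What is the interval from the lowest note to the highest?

The outer voices are A♯3 and B4.
A♯ up to B is 13 semitones, a half step narrower than a major ninth, so the interval is minor.

minor ninth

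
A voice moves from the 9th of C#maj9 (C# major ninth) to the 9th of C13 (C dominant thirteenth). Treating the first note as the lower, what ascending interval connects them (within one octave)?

diminished octave

The 9th of C#maj9 (C# major ninth) is D#; the 9th of C13 (C dominant thirteenth) is D.
8 letter names make it an octave; at 11 semitones (a half step narrower than perfect) the quality is diminished.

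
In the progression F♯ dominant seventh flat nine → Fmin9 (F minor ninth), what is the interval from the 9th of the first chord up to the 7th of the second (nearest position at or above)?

m6

The 9th of F♯ dominant seventh flat nine is G; the 7th of Fmin9 (F minor ninth) is E♭.
G up to E♭ is 8 semitones, a half step narrower than a major sixth, so the interval is minor.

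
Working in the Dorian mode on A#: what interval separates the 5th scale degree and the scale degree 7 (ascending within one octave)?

minor 3rd

The scale runs A# B# C# D# E# F## G#.
So we need the interval from E# up to G#.
3 letter names make it a third; at 3 semitones (a half step narrower than major) the quality is minor.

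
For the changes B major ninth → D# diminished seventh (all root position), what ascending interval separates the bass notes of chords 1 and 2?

major third

The roots are B and D#.
From B to D# is 4 semitones, exactly the major third.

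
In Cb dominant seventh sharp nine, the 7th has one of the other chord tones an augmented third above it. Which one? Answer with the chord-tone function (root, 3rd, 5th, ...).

Cb7#9 is spelled Cb-Eb-Gb-Bbb-D.
The 7th is Bbb. An augmented third above Bbb is D.
D is the chord's 9th.

9th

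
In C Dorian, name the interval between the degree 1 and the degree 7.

C dorian: C D Eb F G A Bb.
The degree 1 is C and the scale degree 7 is Bb.
From C to Bb: 10 semitones over a seventh = minor.

minor 7th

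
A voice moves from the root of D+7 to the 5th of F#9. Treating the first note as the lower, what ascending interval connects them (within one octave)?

D+7 has D as its root, and F#9 has C# as its 5th.
D up to C# spans 7 letter names and 11 semitones — a major seventh.

major 7th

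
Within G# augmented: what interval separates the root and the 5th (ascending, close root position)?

augmented fifth

G#aug: G#–B#–D##.
That puts G# below D##.
5 letter names make it a fifth; at 8 semitones (a half step wider than perfect) the quality is augmented.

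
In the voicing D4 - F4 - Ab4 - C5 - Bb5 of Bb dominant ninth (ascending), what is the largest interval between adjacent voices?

minor seventh

Adjacent intervals: D4→F4 = minor third; F4→Ab4 = minor third; Ab4→C5 = major third; C5→Bb5 = minor seventh.
The largest is C5 to Bb5, a minor seventh (10 semitones).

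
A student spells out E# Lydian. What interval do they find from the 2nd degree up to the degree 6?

perfect fifth

The scale runs E# F## G## A## B# C## D##.
That puts F## below C##.
F## up to C## spans 5 letter names and 7 semitones — a perfect fifth.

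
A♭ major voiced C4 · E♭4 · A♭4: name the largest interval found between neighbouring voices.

Adjacent intervals: C4→E♭4 = minor third; E♭4→A♭4 = perfect fourth.
The largest is E♭4 to A♭4, a perfect fourth (5 semitones).

perfect fourth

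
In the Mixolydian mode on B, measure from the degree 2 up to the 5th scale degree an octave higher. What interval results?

Spelling the Mixolydian mode on B: B C♯ D♯ E F♯ G♯ A.
That puts C♯ below F♯.
C♯ up to F♯ spans 11 letter names and 17 semitones — a perfect eleventh.

perfect eleventh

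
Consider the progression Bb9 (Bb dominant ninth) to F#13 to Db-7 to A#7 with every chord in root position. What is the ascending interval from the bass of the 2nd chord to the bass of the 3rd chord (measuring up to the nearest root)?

diminished sixth

The roots are F# and Db.
From F# to Db: 7 semitones over a sixth = diminished.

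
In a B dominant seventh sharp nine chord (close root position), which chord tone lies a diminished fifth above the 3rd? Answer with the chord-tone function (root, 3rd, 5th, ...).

7th

Spelling the chord: B-D#-F#-A-C##.
The 3rd is D#. A diminished fifth above D# is A.
A is the chord's 7th.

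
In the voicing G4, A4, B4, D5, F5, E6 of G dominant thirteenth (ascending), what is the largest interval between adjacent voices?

Adjacent intervals: G4→A4 = major second; A4→B4 = major second; B4→D5 = minor third; D5→F5 = minor third; F5→E6 = major seventh.
The largest is F5 to E6, a major seventh (11 semitones).

major seventh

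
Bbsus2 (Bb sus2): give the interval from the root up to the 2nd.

Spelling the chord: Bb–C–F.
Root = Bb; 2nd = C.
Counting 2 letters and 2 half steps from Bb gives a major second.

major 2nd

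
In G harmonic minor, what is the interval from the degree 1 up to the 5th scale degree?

Spelling G harmonic minor: G A Bb C D Eb F#.
So we need the interval from G up to D.
Counting 5 letters and 7 half steps from G gives a perfect fifth.

perfect fifth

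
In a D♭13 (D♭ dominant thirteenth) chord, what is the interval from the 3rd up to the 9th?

Spelling the chord: D♭, F, A♭, C♭, E♭, B♭.
That puts F below E♭.
From F to E♭: 10 semitones over a seventh = minor.

minor 7th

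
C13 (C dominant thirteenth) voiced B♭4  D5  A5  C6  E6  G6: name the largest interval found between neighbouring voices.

P5

Adjacent intervals: B♭4→D5 = major third; D5→A5 = perfect fifth; A5→C6 = minor third; C6→E6 = major third; E6→G6 = minor third.
The largest is D5 to A5, a perfect fifth (7 semitones).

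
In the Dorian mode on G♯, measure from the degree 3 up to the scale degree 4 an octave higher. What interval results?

The scale runs G♯ A♯ B C♯ D♯ E♯ F♯.
Degree 3 = B; 4th degree (up an octave) = C♯.
B up to C♯ spans 9 letter names and 14 semitones — a major ninth.

major ninth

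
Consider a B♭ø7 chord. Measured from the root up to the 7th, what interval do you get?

B♭ø7 (B♭ half-diminished seventh): B♭, D♭, F♭, A♭.
That puts B♭ below A♭.
7 letter names make it a seventh; at 10 semitones (a half step narrower than major) the quality is minor.

minor 7th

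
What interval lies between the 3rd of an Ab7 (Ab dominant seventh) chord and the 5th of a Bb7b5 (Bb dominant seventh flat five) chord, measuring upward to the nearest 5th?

diminished fourth

The 3rd of Ab7 (Ab dominant seventh) is C; the 5th of Bb7b5 (Bb dominant seventh flat five) is Fb.
From C to Fb: 4 semitones over a fourth = diminished.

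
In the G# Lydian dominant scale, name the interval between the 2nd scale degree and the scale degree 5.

The scale runs G# A# B# C## D# E# F#.
So we need the interval from A# up to D#.
From A# to D# is 5 semitones, exactly the perfect fourth.

perfect 4th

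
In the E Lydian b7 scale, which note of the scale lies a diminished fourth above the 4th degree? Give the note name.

D

The scale is E F♯ G♯ A♯ B C♯ D.
The 4th degree is A♯; a diminished fourth above that is D — scale degree 7.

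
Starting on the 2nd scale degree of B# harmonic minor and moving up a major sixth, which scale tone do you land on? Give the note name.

The scale is B# C## D# E# F## G# A##.
The 2nd scale degree is C##; a major sixth above that is A## — scale degree 7.

A##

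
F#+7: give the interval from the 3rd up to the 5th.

M3

The chord tones of F#7#5 are F#, A#, C##, E.
3rd = A#; 5th = C##.
Counting 3 letters and 4 half steps from A# gives a major third.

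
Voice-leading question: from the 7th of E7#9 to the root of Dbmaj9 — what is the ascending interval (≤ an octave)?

diminished 8th

E7#9 has D as its 7th, and Dbmaj9 has Db as its root.
D up to Db is 11 semitones, a half step narrower than a perfect octave, so the interval is diminished.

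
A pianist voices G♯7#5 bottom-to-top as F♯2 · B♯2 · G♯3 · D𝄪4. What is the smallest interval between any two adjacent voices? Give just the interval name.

Adjacent intervals: F♯2→B♯2 = augmented fourth; B♯2→G♯3 = minor sixth; G♯3→D𝄪4 = augmented fifth.
The smallest is F♯2 to B♯2, an augmented fourth (6 semitones).

A4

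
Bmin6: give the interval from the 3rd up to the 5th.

major third

Bmin6: B-D-F#-G#.
So we need the interval from D up to F#.
D up to F# spans 3 letter names and 4 semitones — a major third.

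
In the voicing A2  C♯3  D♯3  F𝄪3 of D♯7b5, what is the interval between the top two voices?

major third

Those voices are D♯3 and F𝄪3.
D♯ up to F𝄪 spans 3 letter names and 4 semitones — a major third.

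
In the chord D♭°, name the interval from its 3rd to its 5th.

Spelling the chord: D♭, F♭, A𝄫.
3rd = F♭; 5th = A𝄫.
3 letter names make it a third; at 3 semitones (a half step narrower than major) the quality is minor.

minor 3rd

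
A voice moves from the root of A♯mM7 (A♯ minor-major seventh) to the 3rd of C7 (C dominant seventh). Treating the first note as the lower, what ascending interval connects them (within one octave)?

The root of A♯mM7 (A♯ minor-major seventh) is A♯; the 3rd of C7 (C dominant seventh) is E.
5 letter names make it a fifth; at 6 semitones (a half step narrower than perfect) the quality is diminished.

d5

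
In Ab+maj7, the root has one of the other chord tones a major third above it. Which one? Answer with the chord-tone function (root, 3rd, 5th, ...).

Spelling the chord: Ab, C, E, G.
The root is Ab. A major third above Ab is C.
C is the chord's 3rd.

3rd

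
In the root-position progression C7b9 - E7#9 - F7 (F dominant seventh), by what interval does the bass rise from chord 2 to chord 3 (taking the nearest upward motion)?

minor 2nd

The roots are E and F.
E up to F is 1 semitone, a half step narrower than a major second, so the interval is minor.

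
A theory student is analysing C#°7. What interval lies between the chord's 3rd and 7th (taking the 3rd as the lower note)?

C# diminished seventh is spelled C#–E–G–Bb.
That puts E below Bb.
5 letter names make it a fifth; at 6 semitones (a half step narrower than perfect) the quality is diminished.

diminished fifth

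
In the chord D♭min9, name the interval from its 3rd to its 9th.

Spelling the chord: D♭-F♭-A♭-C♭-E♭.
The 3rd is F♭ and the 9th is E♭.
F♭ up to E♭ spans 7 letter names and 11 semitones — a major seventh.

major seventh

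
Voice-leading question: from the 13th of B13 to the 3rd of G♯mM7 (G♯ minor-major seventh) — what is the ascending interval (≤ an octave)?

The 13th of B13 is G♯; the 3rd of G♯mM7 (G♯ minor-major seventh) is B.
3 letter names make it a third; at 3 semitones (a half step narrower than major) the quality is minor.

minor third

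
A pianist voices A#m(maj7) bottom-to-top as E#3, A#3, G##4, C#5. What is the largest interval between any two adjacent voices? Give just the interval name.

Adjacent intervals: E#3→A#3 = perfect fourth; A#3→G##4 = major seventh; G##4→C#5 = diminished fourth.
The largest is A#3 to G##4, a major seventh (11 semitones).

major seventh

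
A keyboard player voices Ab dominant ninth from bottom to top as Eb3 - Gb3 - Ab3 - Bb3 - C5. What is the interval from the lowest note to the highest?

The outer voices are Eb3 and C5.
Counting 13 letters and 21 half steps from Eb gives a major thirteenth.

major 13th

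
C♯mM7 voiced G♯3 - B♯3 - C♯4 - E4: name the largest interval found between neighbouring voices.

Adjacent intervals: G♯3→B♯3 = major third; B♯3→C♯4 = minor second; C♯4→E4 = minor third.
The largest is G♯3 to B♯3, a major third (4 semitones).

major third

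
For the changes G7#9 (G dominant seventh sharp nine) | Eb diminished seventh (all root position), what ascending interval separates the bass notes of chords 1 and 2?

minor 6th

The roots are G and Eb.
From G to Eb: 8 semitones over a sixth = minor.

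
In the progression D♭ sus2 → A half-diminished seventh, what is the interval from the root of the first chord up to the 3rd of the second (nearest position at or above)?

major 7th

The root of D♭ sus2 is D♭; the 3rd of A half-diminished seventh is C.
D♭ up to C spans 7 letter names and 11 semitones — a major seventh.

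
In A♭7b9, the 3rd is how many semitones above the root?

A♭ dominant seventh flat nine is spelled A♭-C-E♭-G♭-B𝄫.
A♭ to C is a major third: 4 semitones.

4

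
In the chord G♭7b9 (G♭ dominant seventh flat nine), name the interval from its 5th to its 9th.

d5

G♭7b9: G♭–B♭–D♭–F♭–A𝄫.
That puts D♭ below A𝄫.
5 letter names make it a fifth; at 6 semitones (a half step narrower than perfect) the quality is diminished.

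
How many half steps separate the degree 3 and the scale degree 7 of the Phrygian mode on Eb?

The scale is Eb Fb Gb Ab Bb Cb Db.
Gb up to Db is a perfect fifth — 7 semitones.

7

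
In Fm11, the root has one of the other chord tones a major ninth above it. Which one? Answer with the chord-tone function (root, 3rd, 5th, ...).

Spelling the chord: F, Ab, C, Eb, G, Bb.
The root is F. A major ninth above F is G.
G is the chord's 9th.

9th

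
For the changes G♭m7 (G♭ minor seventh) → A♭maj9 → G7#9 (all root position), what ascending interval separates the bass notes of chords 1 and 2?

major 2nd

The roots are G♭ and A♭.
From G♭ to A♭ is 2 semitones, exactly the major second.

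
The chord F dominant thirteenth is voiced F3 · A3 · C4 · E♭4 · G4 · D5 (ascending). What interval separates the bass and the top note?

The outer voices are F3 and D5.
From F to D is 21 semitones, exactly the major thirteenth.

major thirteenth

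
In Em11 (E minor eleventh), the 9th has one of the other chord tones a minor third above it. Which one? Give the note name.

A

Spelling the chord: E, G, B, D, F#, A.
The 9th is F#. A minor third above F# is A.
A is the chord's 11th.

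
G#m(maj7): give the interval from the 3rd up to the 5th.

major third

G#m(maj7): G#-B-D#-F##.
That puts B below D#.
Counting 3 letters and 4 half steps from B gives a major third.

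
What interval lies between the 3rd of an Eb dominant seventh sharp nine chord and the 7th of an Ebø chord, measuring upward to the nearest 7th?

The 3rd of Eb dominant seventh sharp nine is G; the 7th of Ebø is Db.
From G to Db: 6 semitones over a fifth = diminished.

diminished fifth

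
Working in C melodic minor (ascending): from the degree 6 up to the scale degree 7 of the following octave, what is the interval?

Spelling C melodic minor (ascending): C D E♭ F G A B.
The degree 6 is A and the degree 7 (up an octave) is B.
A up to B spans 9 letter names and 14 semitones — a major ninth.

major 9th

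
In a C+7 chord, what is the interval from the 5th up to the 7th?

d3

The chord tones of C augmented seventh are C, E, G♯, B♭.
5th = G♯; 7th = B♭.
G♯ up to B♭ is 2 semitones, a whole step narrower than a major third, so the interval is diminished.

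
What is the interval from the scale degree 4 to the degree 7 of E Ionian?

E major: E F# G# A B C# D#.
That puts A below D#.
A up to D# is 6 semitones, a half step wider than a perfect fourth, so the interval is augmented.

augmented 4th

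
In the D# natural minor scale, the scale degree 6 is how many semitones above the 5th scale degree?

1

The scale is D# E# F# G# A# B C#.
A# up to B is a minor second — 1 semitone.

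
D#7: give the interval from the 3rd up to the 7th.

Spelling the chord: D#–F##–A#–C#.
So we need the interval from F## up to C#.
F## up to C# is 6 semitones, a half step narrower than a perfect fifth, so the interval is diminished.

d5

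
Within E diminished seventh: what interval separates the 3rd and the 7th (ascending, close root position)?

Spelling the chord: E, G, B♭, D♭.
3rd = G; 7th = D♭.
G up to D♭ is 6 semitones, a half step narrower than a perfect fifth, so the interval is diminished.

diminished fifth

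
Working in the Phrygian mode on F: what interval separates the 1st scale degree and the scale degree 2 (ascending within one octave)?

minor second

The scale runs F G♭ A♭ B♭ C D♭ E♭.
The 1st scale degree is F and the degree 2 is G♭.
2 letter names make it a second; at 1 semitone (a half step narrower than major) the quality is minor.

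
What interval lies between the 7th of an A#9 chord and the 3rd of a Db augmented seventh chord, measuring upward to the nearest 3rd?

A#9 has G# as its 7th, and Db augmented seventh has F as its 3rd.
From G# to F: 9 semitones over a seventh = diminished.

diminished seventh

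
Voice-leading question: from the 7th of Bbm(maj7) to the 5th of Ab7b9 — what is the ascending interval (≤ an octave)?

Bbm(maj7) has A as its 7th, and Ab7b9 has Eb as its 5th.
From A to Eb: 6 semitones over a fifth = diminished.

diminished fifth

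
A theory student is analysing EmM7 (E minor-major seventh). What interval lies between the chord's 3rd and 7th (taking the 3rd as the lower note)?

A5

Em(maj7) is spelled E-G-B-D#.
That puts G below D#.
From G to D#: 8 semitones over a fifth = augmented.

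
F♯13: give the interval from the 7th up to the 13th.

F♯13 (F♯ dominant thirteenth): F♯–A♯–C♯–E–G♯–D♯.
That puts E below D♯.
Counting 7 letters and 11 half steps from E gives a major seventh.

major 7th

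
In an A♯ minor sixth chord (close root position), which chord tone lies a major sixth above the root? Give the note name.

A♯m6 (A♯ minor sixth) is spelled A♯-C♯-E♯-F𝄪.
The root is A♯. A major sixth above A♯ is F𝄪.
F𝄪 is the chord's 6th.

F##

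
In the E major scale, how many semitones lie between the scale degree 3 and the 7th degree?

7

The scale is E F♯ G♯ A B C♯ D♯.
G♯ up to D♯ is a perfect fifth — 7 semitones.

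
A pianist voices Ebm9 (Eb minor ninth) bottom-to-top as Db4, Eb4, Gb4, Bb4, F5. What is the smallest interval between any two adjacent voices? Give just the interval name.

Adjacent intervals: Db4→Eb4 = major second; Eb4→Gb4 = minor third; Gb4→Bb4 = major third; Bb4→F5 = perfect fifth.
The smallest is Db4 to Eb4, a major second (2 semitones).

major 2nd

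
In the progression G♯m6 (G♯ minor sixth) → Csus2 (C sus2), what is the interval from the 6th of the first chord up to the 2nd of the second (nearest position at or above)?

G♯m6 (G♯ minor sixth) has E♯ as its 6th, and Csus2 (C sus2) has D as its 2nd.
From E♯ to D: 9 semitones over a seventh = diminished.

diminished seventh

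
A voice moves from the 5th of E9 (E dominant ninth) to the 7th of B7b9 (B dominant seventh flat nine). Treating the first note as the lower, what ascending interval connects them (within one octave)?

minor seventh

The 5th of E9 (E dominant ninth) is B; the 7th of B7b9 (B dominant seventh flat nine) is A.
From B to A: 10 semitones over a seventh = minor.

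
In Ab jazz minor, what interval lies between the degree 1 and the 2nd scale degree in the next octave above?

major ninth

Spelling Ab jazz minor: Ab Bb Cb Db Eb F G.
The degree 1 is Ab and the 2nd degree (up an octave) is Bb.
Ab up to Bb spans 9 letter names and 14 semitones — a major ninth.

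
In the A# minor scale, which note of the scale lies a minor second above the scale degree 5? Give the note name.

The scale is A# B# C# D# E# F# G#.
The scale degree 5 is E#; a minor second above that is F# — scale degree 6.

F#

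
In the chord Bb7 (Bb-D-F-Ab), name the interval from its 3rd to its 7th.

diminished 5th

That puts D below Ab.
D up to Ab is 6 semitones, a half step narrower than a perfect fifth, so the interval is diminished.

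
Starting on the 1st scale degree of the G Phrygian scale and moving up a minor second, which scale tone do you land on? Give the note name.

Ab

The scale is G Ab Bb C D Eb F.
The 1st scale degree is G; a minor second above that is Ab — scale degree 2.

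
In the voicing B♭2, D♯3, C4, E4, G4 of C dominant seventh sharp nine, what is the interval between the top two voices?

Those voices are E4 and G4.
From E to G: 3 semitones over a third = minor.

minor third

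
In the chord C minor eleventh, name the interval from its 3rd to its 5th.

M3

Cm11: C E♭ G B♭ D F.
The 3rd is E♭ and the 5th is G.
From E♭ to G is 4 semitones, exactly the major third.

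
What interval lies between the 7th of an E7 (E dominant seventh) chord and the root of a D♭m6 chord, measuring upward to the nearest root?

E7 (E dominant seventh) has D as its 7th, and D♭m6 has D♭ as its root.
D up to D♭ is 11 semitones, a half step narrower than a perfect octave, so the interval is diminished.

diminished 8th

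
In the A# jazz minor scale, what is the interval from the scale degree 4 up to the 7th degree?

augmented 4th

The scale runs A# B# C# D# E# F## G##.
Scale degree 4 = D#; scale degree 7 = G##.
4 letter names make it a fourth; at 6 semitones (a half step wider than perfect) the quality is augmented.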